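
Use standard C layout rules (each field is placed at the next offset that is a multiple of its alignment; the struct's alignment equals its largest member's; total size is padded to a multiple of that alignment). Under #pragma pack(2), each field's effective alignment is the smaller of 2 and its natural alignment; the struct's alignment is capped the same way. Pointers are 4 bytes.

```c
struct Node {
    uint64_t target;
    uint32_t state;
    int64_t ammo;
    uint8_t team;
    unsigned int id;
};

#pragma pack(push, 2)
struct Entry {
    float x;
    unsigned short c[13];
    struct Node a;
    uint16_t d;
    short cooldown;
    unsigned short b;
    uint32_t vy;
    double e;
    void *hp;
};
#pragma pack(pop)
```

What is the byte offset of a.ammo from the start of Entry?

46

Node: @0: target [8B, align 8] → 8; @8: state [4B, align 4] → 12; +4 pad (align 8); @16: ammo [8B, align 8] → 24; @24: team [1B, align 1] → 25; +3 pad (align 4); @28: id [4B, align 4] → 32; size 32, align 8
@0: x [4B, align 2] → 4
@4: c [26B, align 2] → 30
@30: a [32B, align 2] → 62
within Node: ammo at 16
30 + 16 = 46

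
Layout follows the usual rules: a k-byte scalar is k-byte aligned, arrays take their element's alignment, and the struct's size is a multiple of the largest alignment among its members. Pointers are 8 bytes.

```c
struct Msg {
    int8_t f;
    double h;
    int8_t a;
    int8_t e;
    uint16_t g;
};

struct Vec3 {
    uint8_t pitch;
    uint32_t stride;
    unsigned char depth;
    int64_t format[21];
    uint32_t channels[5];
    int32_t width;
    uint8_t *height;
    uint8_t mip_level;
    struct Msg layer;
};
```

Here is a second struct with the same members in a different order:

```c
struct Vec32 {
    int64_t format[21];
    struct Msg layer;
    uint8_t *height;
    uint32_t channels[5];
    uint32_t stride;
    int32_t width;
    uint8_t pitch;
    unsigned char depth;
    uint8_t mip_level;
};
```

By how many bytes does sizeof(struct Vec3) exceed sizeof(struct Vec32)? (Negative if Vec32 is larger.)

Msg: @0: f [1B, align 1] → 1; +7 pad (align 8); @8: h [8B, align 8] → 16; @16: a [1B, align 1] → 17; @17: e [1B, align 1] → 18; @18: g [2B, align 2] → 20; +4 tail pad (align 8); size 24, align 8
@0: pitch [1B, align 1] → 1
+3 pad (align 4)
@4: stride [4B, align 4] → 8
@8: depth [1B, align 1] → 9
+7 pad (align 8)
@16: format [168B, align 8] → 184
@184: channels [20B, align 4] → 204
@204: width [4B, align 4] → 208
@208: height [8B, align 8] → 216
@216: mip_level [1B, align 1] → 217
+7 pad (align 8)
@224: layer [24B, align 8] → 248
size 248, align 8
— Vec32 —
@0: format [168B, align 8] → 168
@168: layer [24B, align 8] → 192
@192: height [8B, align 8] → 200
@200: channels [20B, align 4] → 220
@220: stride [4B, align 4] → 224
@224: width [4B, align 4] → 228
@228: pitch [1B, align 1] → 229
@229: depth [1B, align 1] → 230
@230: mip_level [1B, align 1] → 231
+1 tail pad (align 8)
size 232, align 8
248 − 232 = 16

16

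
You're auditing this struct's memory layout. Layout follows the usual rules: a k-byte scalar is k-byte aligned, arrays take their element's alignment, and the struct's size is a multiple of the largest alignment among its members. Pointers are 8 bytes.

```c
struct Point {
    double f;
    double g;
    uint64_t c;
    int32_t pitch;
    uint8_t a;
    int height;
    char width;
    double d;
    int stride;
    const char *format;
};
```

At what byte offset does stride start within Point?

48

f at 0 (size 8, align 8) → ends 8
g at 8 (size 8, align 8) → ends 16
c at 16 (size 8, align 8) → ends 24
pitch at 24 (size 4, align 4) → ends 28
a at 28 (size 1, align 1) → ends 29
pad 3 to align 4 for height
height at 32 (size 4, align 4) → ends 36
width at 36 (size 1, align 1) → ends 37
pad 3 to align 8 for d
d at 40 (size 8, align 8) → ends 48
stride at 48 (size 4, align 4) → ends 52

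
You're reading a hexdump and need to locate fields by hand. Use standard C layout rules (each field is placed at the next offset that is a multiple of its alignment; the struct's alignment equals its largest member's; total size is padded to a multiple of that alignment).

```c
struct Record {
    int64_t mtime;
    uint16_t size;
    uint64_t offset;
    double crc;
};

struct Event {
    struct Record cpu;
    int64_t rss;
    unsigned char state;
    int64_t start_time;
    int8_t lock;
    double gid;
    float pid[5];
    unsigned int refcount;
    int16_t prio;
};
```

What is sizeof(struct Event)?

104 bytes

Record: 0..8  mtime  (8B, 8-aligned); 8..10  size  (2B, 2-aligned); 10..16  -- padding (6B); 16..24  offset  (8B, 8-aligned); 24..32  crc  (8B, 8-aligned); sizeof = 32, alignof = 8
0..32  cpu  (32B, 8-aligned)
32..40  rss  (8B, 8-aligned)
40..41  state  (1B, 1-aligned)
41..48  -- padding (7B)
48..56  start_time  (8B, 8-aligned)
56..57  lock  (1B, 1-aligned)
57..64  -- padding (7B)
64..72  gid  (8B, 8-aligned)
72..92  pid  (20B, 4-aligned)
92..96  refcount  (4B, 4-aligned)
96..98  prio  (2B, 2-aligned)
98..104  -- tail padding (6B)
sizeof = 104, alignof = 8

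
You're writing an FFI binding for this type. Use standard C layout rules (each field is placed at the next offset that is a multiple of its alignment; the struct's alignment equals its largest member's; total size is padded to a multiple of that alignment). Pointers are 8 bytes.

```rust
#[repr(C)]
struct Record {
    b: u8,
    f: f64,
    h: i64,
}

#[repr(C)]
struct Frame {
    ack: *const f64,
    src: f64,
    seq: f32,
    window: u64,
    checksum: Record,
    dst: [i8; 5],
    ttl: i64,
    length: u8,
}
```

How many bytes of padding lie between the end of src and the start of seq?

Record: @0: b [1B, align 1] → 1; +7 pad (align 8); @8: f [8B, align 8] → 16; @16: h [8B, align 8] → 24; size 24, align 8
@0: ack [8B, align 8] → 8
@8: src [8B, align 8] → 16
@16: seq [4B, align 4] → 20

0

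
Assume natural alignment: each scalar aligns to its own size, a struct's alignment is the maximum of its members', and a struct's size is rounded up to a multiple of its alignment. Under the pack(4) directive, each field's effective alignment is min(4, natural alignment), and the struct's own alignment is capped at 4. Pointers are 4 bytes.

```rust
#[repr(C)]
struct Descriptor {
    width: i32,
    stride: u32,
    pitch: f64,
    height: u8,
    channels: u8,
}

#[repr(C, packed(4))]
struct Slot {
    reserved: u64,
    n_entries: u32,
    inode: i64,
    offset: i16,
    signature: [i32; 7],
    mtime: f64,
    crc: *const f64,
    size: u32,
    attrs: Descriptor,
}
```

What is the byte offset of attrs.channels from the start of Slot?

Descriptor: width at 0 (size 4, align 4) → ends 4; stride at 4 (size 4, align 4) → ends 8; pitch at 8 (size 8, align 8) → ends 16; height at 16 (size 1, align 1) → ends 17; channels at 17 (size 1, align 1) → ends 18; tail pad 6 to reach multiple of 8; total 24 bytes, alignment 8
reserved at 0 (size 8, align 4) → ends 8
n_entries at 8 (size 4, align 4) → ends 12
inode at 12 (size 8, align 4) → ends 20
offset at 20 (size 2, align 2) → ends 22
pad 2 to align 4 for signature
signature at 24 (size 28, align 4) → ends 52
mtime at 52 (size 8, align 4) → ends 60
crc at 60 (size 4, align 4) → ends 64
size at 64 (size 4, align 4) → ends 68
attrs at 68 (size 24, align 4) → ends 92
within Descriptor: channels at 17
68 + 17 = 85

85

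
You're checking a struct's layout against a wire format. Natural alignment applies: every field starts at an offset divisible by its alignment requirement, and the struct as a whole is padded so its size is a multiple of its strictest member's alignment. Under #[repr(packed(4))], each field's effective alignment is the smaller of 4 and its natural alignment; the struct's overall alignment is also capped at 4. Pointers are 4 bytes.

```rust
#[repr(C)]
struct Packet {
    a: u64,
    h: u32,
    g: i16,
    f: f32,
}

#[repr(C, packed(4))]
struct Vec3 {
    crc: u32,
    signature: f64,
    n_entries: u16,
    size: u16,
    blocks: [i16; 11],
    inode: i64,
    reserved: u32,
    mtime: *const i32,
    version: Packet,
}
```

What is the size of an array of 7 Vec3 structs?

Packet: @0: a [8B, align 8] → 8; @8: h [4B, align 4] → 12; @12: g [2B, align 2] → 14; +2 pad (align 4); @16: f [4B, align 4] → 20; +4 tail pad (align 8); size 24, align 8
@0: crc [4B, align 4] → 4
@4: signature [8B, align 4] → 12
@12: n_entries [2B, align 2] → 14
@14: size [2B, align 2] → 16
@16: blocks [22B, align 2] → 38
+2 pad (align 4)
@40: inode [8B, align 4] → 48
@48: reserved [4B, align 4] → 52
@52: mtime [4B, align 4] → 56
@56: version [24B, align 4] → 80
size 80, align 4
array of 7: 7 × 80 = 560

560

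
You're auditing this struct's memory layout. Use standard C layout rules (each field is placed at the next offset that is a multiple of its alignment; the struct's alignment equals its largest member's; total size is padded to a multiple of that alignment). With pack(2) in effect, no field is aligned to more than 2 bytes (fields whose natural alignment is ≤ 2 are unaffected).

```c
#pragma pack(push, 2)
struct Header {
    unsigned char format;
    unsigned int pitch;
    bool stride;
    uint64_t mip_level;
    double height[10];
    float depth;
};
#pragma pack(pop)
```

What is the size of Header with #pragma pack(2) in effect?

100

@0: format [1B, align 1] → 1
+1 pad (align 2)
@2: pitch [4B, align 2] → 6
@6: stride [1B, align 1] → 7
+1 pad (align 2)
@8: mip_level [8B, align 2] → 16
@16: height [80B, align 2] → 96
@96: depth [4B, align 2] → 100
size 100, align 2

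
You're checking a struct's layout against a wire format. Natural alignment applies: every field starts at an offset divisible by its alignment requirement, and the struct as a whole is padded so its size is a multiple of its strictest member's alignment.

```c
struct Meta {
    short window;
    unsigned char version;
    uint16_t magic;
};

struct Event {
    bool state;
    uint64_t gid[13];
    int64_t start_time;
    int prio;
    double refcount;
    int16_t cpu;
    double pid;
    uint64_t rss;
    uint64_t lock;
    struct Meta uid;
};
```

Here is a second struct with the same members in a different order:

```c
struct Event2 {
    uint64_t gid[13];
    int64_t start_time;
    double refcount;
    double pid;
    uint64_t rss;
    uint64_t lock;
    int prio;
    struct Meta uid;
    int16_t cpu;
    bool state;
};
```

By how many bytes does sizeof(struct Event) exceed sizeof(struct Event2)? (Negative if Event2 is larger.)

16

Meta: window at 0 (size 2, align 2) → ends 2; version at 2 (size 1, align 1) → ends 3; pad 1 to align 2 for magic; magic at 4 (size 2, align 2) → ends 6; total 6 bytes, alignment 2
state at 0 (size 1, align 1) → ends 1
pad 7 to align 8 for gid
gid at 8 (size 104, align 8) → ends 112
start_time at 112 (size 8, align 8) → ends 120
prio at 120 (size 4, align 4) → ends 124
pad 4 to align 8 for refcount
refcount at 128 (size 8, align 8) → ends 136
cpu at 136 (size 2, align 2) → ends 138
pad 6 to align 8 for pid
pid at 144 (size 8, align 8) → ends 152
rss at 152 (size 8, align 8) → ends 160
lock at 160 (size 8, align 8) → ends 168
uid at 168 (size 6, align 2) → ends 174
tail pad 2 to reach multiple of 8
total 176 bytes, alignment 8
— Event2 —
gid at 0 (size 104, align 8) → ends 104
start_time at 104 (size 8, align 8) → ends 112
refcount at 112 (size 8, align 8) → ends 120
pid at 120 (size 8, align 8) → ends 128
rss at 128 (size 8, align 8) → ends 136
lock at 136 (size 8, align 8) → ends 144
prio at 144 (size 4, align 4) → ends 148
uid at 148 (size 6, align 2) → ends 154
cpu at 154 (size 2, align 2) → ends 156
state at 156 (size 1, align 1) → ends 157
tail pad 3 to reach multiple of 8
total 160 bytes, alignment 8
176 − 160 = 16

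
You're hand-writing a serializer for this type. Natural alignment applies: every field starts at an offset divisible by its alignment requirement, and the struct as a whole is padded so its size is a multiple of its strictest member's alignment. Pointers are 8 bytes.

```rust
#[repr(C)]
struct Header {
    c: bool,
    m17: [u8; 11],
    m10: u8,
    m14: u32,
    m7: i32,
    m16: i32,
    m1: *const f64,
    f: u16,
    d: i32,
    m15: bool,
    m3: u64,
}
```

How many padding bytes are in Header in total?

16

0..1  c  (1B, 1-aligned)
1..12  m17  (11B, 1-aligned)
12..13  m10  (1B, 1-aligned)
13..16  -- padding (3B)
16..20  m14  (4B, 4-aligned)
20..24  m7  (4B, 4-aligned)
24..28  m16  (4B, 4-aligned)
28..32  -- padding (4B)
32..40  m1  (8B, 8-aligned)
40..42  f  (2B, 2-aligned)
42..44  -- padding (2B)
44..48  d  (4B, 4-aligned)
48..49  m15  (1B, 1-aligned)
49..56  -- padding (7B)
56..64  m3  (8B, 8-aligned)
sizeof = 64, alignof = 8
data bytes 48, size 64 → padding 16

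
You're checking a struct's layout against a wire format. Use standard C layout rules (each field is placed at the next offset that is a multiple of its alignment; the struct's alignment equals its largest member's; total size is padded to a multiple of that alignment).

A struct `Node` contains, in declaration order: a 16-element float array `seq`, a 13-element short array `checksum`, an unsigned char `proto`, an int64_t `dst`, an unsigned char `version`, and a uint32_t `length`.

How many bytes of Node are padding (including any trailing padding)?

8

0..64  seq  (64B, 4-aligned)
64..90  checksum  (26B, 2-aligned)
90..91  proto  (1B, 1-aligned)
91..96  -- padding (5B)
96..104  dst  (8B, 8-aligned)
104..105  version  (1B, 1-aligned)
105..108  -- padding (3B)
108..112  length  (4B, 4-aligned)
sizeof = 112, alignof = 8
data bytes 104, size 112 → padding 8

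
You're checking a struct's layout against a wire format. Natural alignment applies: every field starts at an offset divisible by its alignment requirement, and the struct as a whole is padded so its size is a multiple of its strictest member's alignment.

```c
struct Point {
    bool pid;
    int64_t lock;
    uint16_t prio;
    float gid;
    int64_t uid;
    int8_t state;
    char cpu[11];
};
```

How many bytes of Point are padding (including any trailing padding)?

pid at 0 (size 1, align 1) → ends 1
pad 7 to align 8 for lock
lock at 8 (size 8, align 8) → ends 16
prio at 16 (size 2, align 2) → ends 18
pad 2 to align 4 for gid
gid at 20 (size 4, align 4) → ends 24
uid at 24 (size 8, align 8) → ends 32
state at 32 (size 1, align 1) → ends 33
cpu at 33 (size 11, align 1) → ends 44
tail pad 4 to reach multiple of 8
total 48 bytes, alignment 8
data bytes 35, size 48 → padding 13

13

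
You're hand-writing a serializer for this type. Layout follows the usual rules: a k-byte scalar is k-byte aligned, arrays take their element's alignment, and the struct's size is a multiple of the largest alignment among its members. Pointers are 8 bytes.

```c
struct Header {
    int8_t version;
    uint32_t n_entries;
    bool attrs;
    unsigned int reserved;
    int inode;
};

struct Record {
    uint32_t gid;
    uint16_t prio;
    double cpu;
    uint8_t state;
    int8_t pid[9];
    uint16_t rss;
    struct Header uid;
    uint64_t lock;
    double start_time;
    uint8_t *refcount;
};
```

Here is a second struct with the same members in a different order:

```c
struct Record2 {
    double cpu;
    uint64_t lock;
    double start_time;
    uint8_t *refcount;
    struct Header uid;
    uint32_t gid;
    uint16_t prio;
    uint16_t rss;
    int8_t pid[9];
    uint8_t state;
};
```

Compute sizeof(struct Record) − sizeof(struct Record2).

0

Header: 0..1  version  (1B, 1-aligned); 1..4  -- padding (3B); 4..8  n_entries  (4B, 4-aligned); 8..9  attrs  (1B, 1-aligned); 9..12  -- padding (3B); 12..16  reserved  (4B, 4-aligned); 16..20  inode  (4B, 4-aligned); sizeof = 20, alignof = 4
0..4  gid  (4B, 4-aligned)
4..6  prio  (2B, 2-aligned)
6..8  -- padding (2B)
8..16  cpu  (8B, 8-aligned)
16..17  state  (1B, 1-aligned)
17..26  pid  (9B, 1-aligned)
26..28  rss  (2B, 2-aligned)
28..48  uid  (20B, 4-aligned)
48..56  lock  (8B, 8-aligned)
56..64  start_time  (8B, 8-aligned)
64..72  refcount  (8B, 8-aligned)
sizeof = 72, alignof = 8
— Record2 —
0..8  cpu  (8B, 8-aligned)
8..16  lock  (8B, 8-aligned)
16..24  start_time  (8B, 8-aligned)
24..32  refcount  (8B, 8-aligned)
32..52  uid  (20B, 4-aligned)
52..56  gid  (4B, 4-aligned)
56..58  prio  (2B, 2-aligned)
58..60  rss  (2B, 2-aligned)
60..69  pid  (9B, 1-aligned)
69..70  state  (1B, 1-aligned)
70..72  -- tail padding (2B)
sizeof = 72, alignof = 8
72 − 72 = 0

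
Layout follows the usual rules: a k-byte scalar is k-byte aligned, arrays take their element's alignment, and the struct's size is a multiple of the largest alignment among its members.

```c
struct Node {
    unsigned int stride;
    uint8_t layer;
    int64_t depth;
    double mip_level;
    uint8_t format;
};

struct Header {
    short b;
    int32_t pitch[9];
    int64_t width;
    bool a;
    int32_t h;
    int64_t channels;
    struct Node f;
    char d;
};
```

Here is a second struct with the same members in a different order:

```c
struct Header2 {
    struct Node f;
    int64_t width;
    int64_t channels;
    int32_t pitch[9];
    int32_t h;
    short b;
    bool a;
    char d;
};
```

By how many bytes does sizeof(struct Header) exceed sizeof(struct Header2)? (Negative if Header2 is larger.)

Node: 0..4  stride  (4B, 4-aligned); 4..5  layer  (1B, 1-aligned); 5..8  -- padding (3B); 8..16  depth  (8B, 8-aligned); 16..24  mip_level  (8B, 8-aligned); 24..25  format  (1B, 1-aligned); 25..32  -- tail padding (7B); sizeof = 32, alignof = 8
0..2  b  (2B, 2-aligned)
2..4  -- padding (2B)
4..40  pitch  (36B, 4-aligned)
40..48  width  (8B, 8-aligned)
48..49  a  (1B, 1-aligned)
49..52  -- padding (3B)
52..56  h  (4B, 4-aligned)
56..64  channels  (8B, 8-aligned)
64..96  f  (32B, 8-aligned)
96..97  d  (1B, 1-aligned)
97..104  -- tail padding (7B)
sizeof = 104, alignof = 8
— Header2 —
0..32  f  (32B, 8-aligned)
32..40  width  (8B, 8-aligned)
40..48  channels  (8B, 8-aligned)
48..84  pitch  (36B, 4-aligned)
84..88  h  (4B, 4-aligned)
88..90  b  (2B, 2-aligned)
90..91  a  (1B, 1-aligned)
91..92  d  (1B, 1-aligned)
92..96  -- tail padding (4B)
sizeof = 96, alignof = 8
104 − 96 = 8

8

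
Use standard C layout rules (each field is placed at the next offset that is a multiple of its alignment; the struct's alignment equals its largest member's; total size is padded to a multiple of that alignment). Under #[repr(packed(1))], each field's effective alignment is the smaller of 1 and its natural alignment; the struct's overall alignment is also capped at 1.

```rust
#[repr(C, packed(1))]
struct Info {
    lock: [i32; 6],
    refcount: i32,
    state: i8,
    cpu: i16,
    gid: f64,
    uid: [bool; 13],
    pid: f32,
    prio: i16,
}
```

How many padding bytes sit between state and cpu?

0

@0: lock [24B, align 1] → 24
@24: refcount [4B, align 1] → 28
@28: state [1B, align 1] → 29
@29: cpu [2B, align 1] → 31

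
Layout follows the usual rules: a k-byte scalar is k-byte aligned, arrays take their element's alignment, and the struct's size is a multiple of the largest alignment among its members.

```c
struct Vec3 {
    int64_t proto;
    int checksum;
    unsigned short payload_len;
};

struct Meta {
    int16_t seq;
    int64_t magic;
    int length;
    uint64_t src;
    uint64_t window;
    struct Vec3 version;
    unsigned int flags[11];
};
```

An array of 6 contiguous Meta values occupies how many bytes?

624

Vec3: 0..8  proto  (8B, 8-aligned); 8..12  checksum  (4B, 4-aligned); 12..14  payload_len  (2B, 2-aligned); 14..16  -- tail padding (2B); sizeof = 16, alignof = 8
0..2  seq  (2B, 2-aligned)
2..8  -- padding (6B)
8..16  magic  (8B, 8-aligned)
16..20  length  (4B, 4-aligned)
20..24  -- padding (4B)
24..32  src  (8B, 8-aligned)
32..40  window  (8B, 8-aligned)
40..56  version  (16B, 8-aligned)
56..100  flags  (44B, 4-aligned)
100..104  -- tail padding (4B)
sizeof = 104, alignof = 8
array of 6: 6 × 104 = 624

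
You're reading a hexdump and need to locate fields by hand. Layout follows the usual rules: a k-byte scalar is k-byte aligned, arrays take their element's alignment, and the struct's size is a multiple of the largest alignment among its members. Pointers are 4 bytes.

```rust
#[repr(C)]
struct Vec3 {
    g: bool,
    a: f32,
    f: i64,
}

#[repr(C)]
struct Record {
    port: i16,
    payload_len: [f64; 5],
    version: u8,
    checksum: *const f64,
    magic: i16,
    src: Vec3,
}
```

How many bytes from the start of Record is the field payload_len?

Vec3: 0..1  g  (1B, 1-aligned); 1..4  -- padding (3B); 4..8  a  (4B, 4-aligned); 8..16  f  (8B, 8-aligned); sizeof = 16, alignof = 8
0..2  port  (2B, 2-aligned)
2..8  -- padding (6B)
8..48  payload_len  (40B, 8-aligned)

8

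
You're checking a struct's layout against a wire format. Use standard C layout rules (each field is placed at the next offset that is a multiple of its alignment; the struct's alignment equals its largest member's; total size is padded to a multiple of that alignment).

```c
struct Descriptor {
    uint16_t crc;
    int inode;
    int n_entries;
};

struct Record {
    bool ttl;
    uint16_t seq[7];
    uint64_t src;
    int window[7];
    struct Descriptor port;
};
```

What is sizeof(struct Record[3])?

Descriptor: 0..2  crc  (2B, 2-aligned); 2..4  -- padding (2B); 4..8  inode  (4B, 4-aligned); 8..12  n_entries  (4B, 4-aligned); sizeof = 12, alignof = 4
0..1  ttl  (1B, 1-aligned)
1..2  -- padding (1B)
2..16  seq  (14B, 2-aligned)
16..24  src  (8B, 8-aligned)
24..52  window  (28B, 4-aligned)
52..64  port  (12B, 4-aligned)
sizeof = 64, alignof = 8
array of 3: 3 × 64 = 192

192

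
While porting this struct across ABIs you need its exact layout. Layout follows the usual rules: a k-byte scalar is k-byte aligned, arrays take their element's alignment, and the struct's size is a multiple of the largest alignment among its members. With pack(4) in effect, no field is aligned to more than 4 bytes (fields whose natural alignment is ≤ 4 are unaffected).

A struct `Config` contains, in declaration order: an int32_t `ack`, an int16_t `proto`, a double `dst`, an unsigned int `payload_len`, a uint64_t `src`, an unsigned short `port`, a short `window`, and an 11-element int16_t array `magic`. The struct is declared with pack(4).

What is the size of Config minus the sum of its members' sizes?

4

@0: ack [4B, align 4] → 4
@4: proto [2B, align 2] → 6
+2 pad (align 4)
@8: dst [8B, align 4] → 16
@16: payload_len [4B, align 4] → 20
@20: src [8B, align 4] → 28
@28: port [2B, align 2] → 30
@30: window [2B, align 2] → 32
@32: magic [22B, align 2] → 54
+2 tail pad (align 4)
size 56, align 4
data bytes 52, size 56 → padding 4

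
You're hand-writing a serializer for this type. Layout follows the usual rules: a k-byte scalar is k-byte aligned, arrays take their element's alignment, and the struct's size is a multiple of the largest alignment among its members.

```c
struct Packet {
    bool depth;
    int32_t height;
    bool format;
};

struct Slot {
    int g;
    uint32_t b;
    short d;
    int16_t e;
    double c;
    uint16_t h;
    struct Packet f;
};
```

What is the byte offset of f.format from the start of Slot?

Packet: depth at 0 (size 1, align 1) → ends 1; pad 3 to align 4 for height; height at 4 (size 4, align 4) → ends 8; format at 8 (size 1, align 1) → ends 9; tail pad 3 to reach multiple of 4; total 12 bytes, alignment 4
g at 0 (size 4, align 4) → ends 4
b at 4 (size 4, align 4) → ends 8
d at 8 (size 2, align 2) → ends 10
e at 10 (size 2, align 2) → ends 12
pad 4 to align 8 for c
c at 16 (size 8, align 8) → ends 24
h at 24 (size 2, align 2) → ends 26
pad 2 to align 4 for f
f at 28 (size 12, align 4) → ends 40
within Packet: format at 8
28 + 8 = 36

36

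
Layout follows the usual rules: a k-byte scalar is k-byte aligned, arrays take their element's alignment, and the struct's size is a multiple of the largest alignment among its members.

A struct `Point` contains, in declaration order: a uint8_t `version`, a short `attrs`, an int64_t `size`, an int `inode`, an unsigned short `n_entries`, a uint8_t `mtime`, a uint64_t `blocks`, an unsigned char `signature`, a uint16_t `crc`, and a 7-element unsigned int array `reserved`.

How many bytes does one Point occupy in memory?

@0: version [1B, align 1] → 1
+1 pad (align 2)
@2: attrs [2B, align 2] → 4
+4 pad (align 8)
@8: size [8B, align 8] → 16
@16: inode [4B, align 4] → 20
@20: n_entries [2B, align 2] → 22
@22: mtime [1B, align 1] → 23
+1 pad (align 8)
@24: blocks [8B, align 8] → 32
@32: signature [1B, align 1] → 33
+1 pad (align 2)
@34: crc [2B, align 2] → 36
@36: reserved [28B, align 4] → 64
size 64, align 8

64 bytes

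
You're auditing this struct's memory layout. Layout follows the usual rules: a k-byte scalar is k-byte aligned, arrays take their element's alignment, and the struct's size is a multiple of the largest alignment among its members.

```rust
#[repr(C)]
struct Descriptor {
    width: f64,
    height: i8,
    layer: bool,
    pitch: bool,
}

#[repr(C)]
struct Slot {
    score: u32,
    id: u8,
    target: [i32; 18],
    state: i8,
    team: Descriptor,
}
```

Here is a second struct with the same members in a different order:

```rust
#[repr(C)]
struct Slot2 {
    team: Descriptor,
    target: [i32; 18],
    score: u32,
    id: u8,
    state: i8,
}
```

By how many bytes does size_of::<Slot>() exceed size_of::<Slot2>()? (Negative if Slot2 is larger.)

8

Descriptor: width at 0 (size 8, align 8) → ends 8; height at 8 (size 1, align 1) → ends 9; layer at 9 (size 1, align 1) → ends 10; pitch at 10 (size 1, align 1) → ends 11; tail pad 5 to reach multiple of 8; total 16 bytes, alignment 8
score at 0 (size 4, align 4) → ends 4
id at 4 (size 1, align 1) → ends 5
pad 3 to align 4 for target
target at 8 (size 72, align 4) → ends 80
state at 80 (size 1, align 1) → ends 81
pad 7 to align 8 for team
team at 88 (size 16, align 8) → ends 104
total 104 bytes, alignment 8
— Slot2 —
team at 0 (size 16, align 8) → ends 16
target at 16 (size 72, align 4) → ends 88
score at 88 (size 4, align 4) → ends 92
id at 92 (size 1, align 1) → ends 93
state at 93 (size 1, align 1) → ends 94
tail pad 2 to reach multiple of 8
total 96 bytes, alignment 8
104 − 96 = 8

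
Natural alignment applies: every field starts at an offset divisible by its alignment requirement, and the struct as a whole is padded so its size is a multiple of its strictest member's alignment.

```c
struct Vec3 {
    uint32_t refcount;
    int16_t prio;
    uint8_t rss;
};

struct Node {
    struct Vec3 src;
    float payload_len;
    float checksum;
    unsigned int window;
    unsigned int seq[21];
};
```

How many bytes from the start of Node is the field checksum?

12

Vec3: 0..4  refcount  (4B, 4-aligned); 4..6  prio  (2B, 2-aligned); 6..7  rss  (1B, 1-aligned); 7..8  -- tail padding (1B); sizeof = 8, alignof = 4
0..8  src  (8B, 4-aligned)
8..12  payload_len  (4B, 4-aligned)
12..16  checksum  (4B, 4-aligned)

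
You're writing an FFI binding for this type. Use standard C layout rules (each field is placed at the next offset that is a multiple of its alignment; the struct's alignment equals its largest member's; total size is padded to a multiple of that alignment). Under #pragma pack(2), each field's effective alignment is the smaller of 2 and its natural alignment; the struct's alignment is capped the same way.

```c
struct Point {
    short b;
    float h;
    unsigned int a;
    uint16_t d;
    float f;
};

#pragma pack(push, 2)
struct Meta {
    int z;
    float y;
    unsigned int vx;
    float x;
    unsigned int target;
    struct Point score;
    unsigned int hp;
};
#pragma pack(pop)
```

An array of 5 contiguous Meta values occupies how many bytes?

220

Point: b at 0 (size 2, align 2) → ends 2; pad 2 to align 4 for h; h at 4 (size 4, align 4) → ends 8; a at 8 (size 4, align 4) → ends 12; d at 12 (size 2, align 2) → ends 14; pad 2 to align 4 for f; f at 16 (size 4, align 4) → ends 20; total 20 bytes, alignment 4
z at 0 (size 4, align 2) → ends 4
y at 4 (size 4, align 2) → ends 8
vx at 8 (size 4, align 2) → ends 12
x at 12 (size 4, align 2) → ends 16
target at 16 (size 4, align 2) → ends 20
score at 20 (size 20, align 2) → ends 40
hp at 40 (size 4, align 2) → ends 44
total 44 bytes, alignment 2
array of 5: 5 × 44 = 220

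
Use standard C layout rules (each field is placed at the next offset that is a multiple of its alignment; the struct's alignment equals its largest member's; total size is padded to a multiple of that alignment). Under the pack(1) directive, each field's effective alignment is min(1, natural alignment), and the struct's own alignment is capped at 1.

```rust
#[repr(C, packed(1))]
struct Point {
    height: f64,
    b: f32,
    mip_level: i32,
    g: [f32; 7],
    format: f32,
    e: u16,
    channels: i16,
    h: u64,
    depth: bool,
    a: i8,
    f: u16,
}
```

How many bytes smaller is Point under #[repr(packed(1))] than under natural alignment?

8

natural layout:
  0..8  height  (8B, 8-aligned)
  8..12  b  (4B, 4-aligned)
  12..16  mip_level  (4B, 4-aligned)
  16..44  g  (28B, 4-aligned)
  44..48  format  (4B, 4-aligned)
  48..50  e  (2B, 2-aligned)
  50..52  channels  (2B, 2-aligned)
  52..56  -- padding (4B)
  56..64  h  (8B, 8-aligned)
  64..65  depth  (1B, 1-aligned)
  65..66  a  (1B, 1-aligned)
  66..68  f  (2B, 2-aligned)
  68..72  -- tail padding (4B)
  sizeof = 72, alignof = 8
packed(1) layout:
  0..8  height  (8B, 1-aligned)
  8..12  b  (4B, 1-aligned)
  12..16  mip_level  (4B, 1-aligned)
  16..44  g  (28B, 1-aligned)
  44..48  format  (4B, 1-aligned)
  48..50  e  (2B, 1-aligned)
  50..52  channels  (2B, 1-aligned)
  52..60  h  (8B, 1-aligned)
  60..61  depth  (1B, 1-aligned)
  61..62  a  (1B, 1-aligned)
  62..64  f  (2B, 1-aligned)
  sizeof = 64, alignof = 1
72 − 64 = 8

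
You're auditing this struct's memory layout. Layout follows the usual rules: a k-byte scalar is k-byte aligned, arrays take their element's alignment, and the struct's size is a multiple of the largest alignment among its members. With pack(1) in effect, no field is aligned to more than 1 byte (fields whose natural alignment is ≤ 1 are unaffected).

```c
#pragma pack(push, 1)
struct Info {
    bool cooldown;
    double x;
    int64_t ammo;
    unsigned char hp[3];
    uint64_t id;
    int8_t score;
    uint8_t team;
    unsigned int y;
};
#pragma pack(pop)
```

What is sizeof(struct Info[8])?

272

cooldown at 0 (size 1, align 1) → ends 1
x at 1 (size 8, align 1) → ends 9
ammo at 9 (size 8, align 1) → ends 17
hp at 17 (size 3, align 1) → ends 20
id at 20 (size 8, align 1) → ends 28
score at 28 (size 1, align 1) → ends 29
team at 29 (size 1, align 1) → ends 30
y at 30 (size 4, align 1) → ends 34
total 34 bytes, alignment 1
array of 8: 8 × 34 = 272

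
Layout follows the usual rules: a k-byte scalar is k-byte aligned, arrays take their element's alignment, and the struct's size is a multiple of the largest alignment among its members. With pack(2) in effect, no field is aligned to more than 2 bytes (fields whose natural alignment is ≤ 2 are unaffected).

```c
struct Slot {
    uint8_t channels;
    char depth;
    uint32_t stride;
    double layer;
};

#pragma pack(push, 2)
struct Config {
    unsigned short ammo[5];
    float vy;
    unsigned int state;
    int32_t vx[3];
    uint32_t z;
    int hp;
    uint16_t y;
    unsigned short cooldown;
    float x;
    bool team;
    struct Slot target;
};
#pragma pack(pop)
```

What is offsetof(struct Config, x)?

Slot: 0..1  channels  (1B, 1-aligned); 1..2  depth  (1B, 1-aligned); 2..4  -- padding (2B); 4..8  stride  (4B, 4-aligned); 8..16  layer  (8B, 8-aligned); sizeof = 16, alignof = 8
0..10  ammo  (10B, 2-aligned)
10..14  vy  (4B, 2-aligned)
14..18  state  (4B, 2-aligned)
18..30  vx  (12B, 2-aligned)
30..34  z  (4B, 2-aligned)
34..38  hp  (4B, 2-aligned)
38..40  y  (2B, 2-aligned)
40..42  cooldown  (2B, 2-aligned)
42..46  x  (4B, 2-aligned)

42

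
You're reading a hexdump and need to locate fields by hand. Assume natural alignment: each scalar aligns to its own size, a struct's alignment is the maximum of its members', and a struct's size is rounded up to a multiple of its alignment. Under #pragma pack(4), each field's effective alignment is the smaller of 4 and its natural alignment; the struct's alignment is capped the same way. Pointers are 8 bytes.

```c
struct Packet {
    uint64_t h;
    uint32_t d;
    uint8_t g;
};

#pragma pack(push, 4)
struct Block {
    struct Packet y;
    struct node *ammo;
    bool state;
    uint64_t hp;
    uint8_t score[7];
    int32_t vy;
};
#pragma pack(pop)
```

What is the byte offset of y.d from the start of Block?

Packet: @0: h [8B, align 8] → 8; @8: d [4B, align 4] → 12; @12: g [1B, align 1] → 13; +3 tail pad (align 8); size 16, align 8
@0: y [16B, align 4] → 16
within Packet: d at 8
0 + 8 = 8

8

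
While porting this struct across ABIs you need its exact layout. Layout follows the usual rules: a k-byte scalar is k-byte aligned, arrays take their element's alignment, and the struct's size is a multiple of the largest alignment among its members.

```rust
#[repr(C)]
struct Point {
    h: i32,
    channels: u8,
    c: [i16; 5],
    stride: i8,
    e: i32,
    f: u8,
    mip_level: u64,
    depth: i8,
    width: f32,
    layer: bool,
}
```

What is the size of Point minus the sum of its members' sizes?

21

0..4  h  (4B, 4-aligned)
4..5  channels  (1B, 1-aligned)
5..6  -- padding (1B)
6..16  c  (10B, 2-aligned)
16..17  stride  (1B, 1-aligned)
17..20  -- padding (3B)
20..24  e  (4B, 4-aligned)
24..25  f  (1B, 1-aligned)
25..32  -- padding (7B)
32..40  mip_level  (8B, 8-aligned)
40..41  depth  (1B, 1-aligned)
41..44  -- padding (3B)
44..48  width  (4B, 4-aligned)
48..49  layer  (1B, 1-aligned)
49..56  -- tail padding (7B)
sizeof = 56, alignof = 8
data bytes 35, size 56 → padding 21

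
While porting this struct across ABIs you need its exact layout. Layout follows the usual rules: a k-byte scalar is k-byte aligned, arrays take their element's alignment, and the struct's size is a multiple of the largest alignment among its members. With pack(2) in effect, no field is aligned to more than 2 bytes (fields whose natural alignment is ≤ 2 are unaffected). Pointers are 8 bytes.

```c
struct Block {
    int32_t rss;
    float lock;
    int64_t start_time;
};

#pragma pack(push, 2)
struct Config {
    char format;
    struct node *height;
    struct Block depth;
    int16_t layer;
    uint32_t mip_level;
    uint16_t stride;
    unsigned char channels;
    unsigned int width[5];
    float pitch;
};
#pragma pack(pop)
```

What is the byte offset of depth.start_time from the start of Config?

18

Block: 0..4  rss  (4B, 4-aligned); 4..8  lock  (4B, 4-aligned); 8..16  start_time  (8B, 8-aligned); sizeof = 16, alignof = 8
0..1  format  (1B, 1-aligned)
1..2  -- padding (1B)
2..10  height  (8B, 2-aligned)
10..26  depth  (16B, 2-aligned)
within Block: start_time at 8
10 + 8 = 18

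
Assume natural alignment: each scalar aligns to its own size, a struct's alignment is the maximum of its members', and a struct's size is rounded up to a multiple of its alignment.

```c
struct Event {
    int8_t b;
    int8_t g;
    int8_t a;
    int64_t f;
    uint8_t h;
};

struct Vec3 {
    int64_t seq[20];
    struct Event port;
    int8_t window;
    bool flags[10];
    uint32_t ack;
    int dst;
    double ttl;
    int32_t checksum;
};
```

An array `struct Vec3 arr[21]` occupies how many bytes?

Event: b at 0 (size 1, align 1) → ends 1; g at 1 (size 1, align 1) → ends 2; a at 2 (size 1, align 1) → ends 3; pad 5 to align 8 for f; f at 8 (size 8, align 8) → ends 16; h at 16 (size 1, align 1) → ends 17; tail pad 7 to reach multiple of 8; total 24 bytes, alignment 8
seq at 0 (size 160, align 8) → ends 160
port at 160 (size 24, align 8) → ends 184
window at 184 (size 1, align 1) → ends 185
flags at 185 (size 10, align 1) → ends 195
pad 1 to align 4 for ack
ack at 196 (size 4, align 4) → ends 200
dst at 200 (size 4, align 4) → ends 204
pad 4 to align 8 for ttl
ttl at 208 (size 8, align 8) → ends 216
checksum at 216 (size 4, align 4) → ends 220
tail pad 4 to reach multiple of 8
total 224 bytes, alignment 8
array of 21: 21 × 224 = 4704

4704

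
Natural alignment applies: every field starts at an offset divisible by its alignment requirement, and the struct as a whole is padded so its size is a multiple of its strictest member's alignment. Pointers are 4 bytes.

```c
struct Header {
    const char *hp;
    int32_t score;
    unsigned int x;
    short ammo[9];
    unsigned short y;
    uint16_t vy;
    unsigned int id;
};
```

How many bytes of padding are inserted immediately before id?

@0: hp [4B, align 4] → 4
@4: score [4B, align 4] → 8
@8: x [4B, align 4] → 12
@12: ammo [18B, align 2] → 30
@30: y [2B, align 2] → 32
@32: vy [2B, align 2] → 34
+2 pad (align 4)
@36: id [4B, align 4] → 40

2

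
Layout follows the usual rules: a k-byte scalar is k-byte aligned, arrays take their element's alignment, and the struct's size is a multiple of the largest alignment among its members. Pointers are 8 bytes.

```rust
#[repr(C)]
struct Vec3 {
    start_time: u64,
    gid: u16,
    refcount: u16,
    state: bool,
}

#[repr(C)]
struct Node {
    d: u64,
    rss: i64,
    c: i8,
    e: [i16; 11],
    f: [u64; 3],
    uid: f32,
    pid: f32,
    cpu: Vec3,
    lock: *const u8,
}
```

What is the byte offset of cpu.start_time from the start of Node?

Vec3: 0..8  start_time  (8B, 8-aligned); 8..10  gid  (2B, 2-aligned); 10..12  refcount  (2B, 2-aligned); 12..13  state  (1B, 1-aligned); 13..16  -- tail padding (3B); sizeof = 16, alignof = 8
0..8  d  (8B, 8-aligned)
8..16  rss  (8B, 8-aligned)
16..17  c  (1B, 1-aligned)
17..18  -- padding (1B)
18..40  e  (22B, 2-aligned)
40..64  f  (24B, 8-aligned)
64..68  uid  (4B, 4-aligned)
68..72  pid  (4B, 4-aligned)
72..88  cpu  (16B, 8-aligned)
within Vec3: start_time at 0
72 + 0 = 72

72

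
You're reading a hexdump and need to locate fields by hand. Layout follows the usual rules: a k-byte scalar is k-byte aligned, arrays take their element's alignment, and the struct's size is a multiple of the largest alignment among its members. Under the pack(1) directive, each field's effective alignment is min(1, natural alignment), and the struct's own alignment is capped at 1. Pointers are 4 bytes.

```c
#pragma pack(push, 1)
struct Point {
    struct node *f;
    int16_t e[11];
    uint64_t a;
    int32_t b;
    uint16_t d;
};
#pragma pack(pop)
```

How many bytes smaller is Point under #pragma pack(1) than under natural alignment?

8

natural layout:
  0..4  f  (4B, 4-aligned)
  4..26  e  (22B, 2-aligned)
  26..32  -- padding (6B)
  32..40  a  (8B, 8-aligned)
  40..44  b  (4B, 4-aligned)
  44..46  d  (2B, 2-aligned)
  46..48  -- tail padding (2B)
  sizeof = 48, alignof = 8
packed(1) layout:
  0..4  f  (4B, 1-aligned)
  4..26  e  (22B, 1-aligned)
  26..34  a  (8B, 1-aligned)
  34..38  b  (4B, 1-aligned)
  38..40  d  (2B, 1-aligned)
  sizeof = 40, alignof = 1
48 − 40 = 8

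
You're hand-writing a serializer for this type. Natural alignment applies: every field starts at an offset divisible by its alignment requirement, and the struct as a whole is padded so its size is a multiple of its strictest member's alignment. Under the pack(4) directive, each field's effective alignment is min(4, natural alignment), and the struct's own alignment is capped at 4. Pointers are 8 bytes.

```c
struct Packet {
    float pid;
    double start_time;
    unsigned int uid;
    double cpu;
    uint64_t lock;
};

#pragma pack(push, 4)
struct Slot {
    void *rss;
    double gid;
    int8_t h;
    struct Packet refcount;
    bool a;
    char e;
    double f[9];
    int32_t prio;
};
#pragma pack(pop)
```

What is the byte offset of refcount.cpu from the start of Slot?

Packet: pid at 0 (size 4, align 4) → ends 4; pad 4 to align 8 for start_time; start_time at 8 (size 8, align 8) → ends 16; uid at 16 (size 4, align 4) → ends 20; pad 4 to align 8 for cpu; cpu at 24 (size 8, align 8) → ends 32; lock at 32 (size 8, align 8) → ends 40; total 40 bytes, alignment 8
rss at 0 (size 8, align 4) → ends 8
gid at 8 (size 8, align 4) → ends 16
h at 16 (size 1, align 1) → ends 17
pad 3 to align 4 for refcount
refcount at 20 (size 40, align 4) → ends 60
within Packet: cpu at 24
20 + 24 = 44

44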